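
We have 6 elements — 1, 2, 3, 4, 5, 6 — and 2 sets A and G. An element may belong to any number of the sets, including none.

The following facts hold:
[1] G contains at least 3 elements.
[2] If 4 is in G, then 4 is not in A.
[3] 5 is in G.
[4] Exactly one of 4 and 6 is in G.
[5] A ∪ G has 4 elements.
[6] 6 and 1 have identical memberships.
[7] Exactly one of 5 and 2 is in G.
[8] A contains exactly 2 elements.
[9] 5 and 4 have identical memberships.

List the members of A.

A = {2, 3}

From (3): 5 ∈ G.
(7) (exactly one): 2 ∉ G.
(9): 4 matches 5: 4 ∈ G.
(2): 4 ∉ A.
(4) (exactly one): 6 ∉ G.
(6): 1 matches 6: 1 ∉ G.
(9): 5 matches 4: 5 ∉ A.
(1): only 3 candidates remain for G, so all are in.
Suppose 1 ∈ A: no assignment then satisfies all the clues, so 1 ∉ A.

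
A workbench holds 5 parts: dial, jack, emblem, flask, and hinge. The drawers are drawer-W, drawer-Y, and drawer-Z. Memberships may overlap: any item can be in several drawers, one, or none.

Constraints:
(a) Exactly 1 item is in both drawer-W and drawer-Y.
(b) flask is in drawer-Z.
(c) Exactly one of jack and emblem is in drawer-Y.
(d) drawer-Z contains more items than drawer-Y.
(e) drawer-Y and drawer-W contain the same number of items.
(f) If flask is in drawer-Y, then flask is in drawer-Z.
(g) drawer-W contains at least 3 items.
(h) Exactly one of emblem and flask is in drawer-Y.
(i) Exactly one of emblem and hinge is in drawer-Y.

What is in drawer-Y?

drawer-Y = {flask, hinge, jack}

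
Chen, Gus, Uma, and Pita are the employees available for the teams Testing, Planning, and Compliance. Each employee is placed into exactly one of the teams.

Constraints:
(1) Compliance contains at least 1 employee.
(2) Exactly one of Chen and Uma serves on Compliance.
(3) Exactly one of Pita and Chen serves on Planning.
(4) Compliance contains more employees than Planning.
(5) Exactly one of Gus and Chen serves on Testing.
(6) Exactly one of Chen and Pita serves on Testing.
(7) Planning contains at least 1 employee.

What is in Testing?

Testing = {Chen}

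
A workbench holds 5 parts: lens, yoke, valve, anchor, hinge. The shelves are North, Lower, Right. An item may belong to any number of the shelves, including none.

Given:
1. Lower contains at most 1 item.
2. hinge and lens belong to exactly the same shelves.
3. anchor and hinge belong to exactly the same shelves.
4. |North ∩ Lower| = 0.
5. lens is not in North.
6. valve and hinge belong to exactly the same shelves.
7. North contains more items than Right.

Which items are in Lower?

Lower = {}

From (5): lens ∉ North.
(2): hinge matches lens: hinge ∉ North.
(3): anchor matches hinge: anchor ∉ North.
(6): valve matches hinge: valve ∉ North.
Suppose lens ∈ Lower: no assignment then satisfies all the clues, so lens ∉ Lower.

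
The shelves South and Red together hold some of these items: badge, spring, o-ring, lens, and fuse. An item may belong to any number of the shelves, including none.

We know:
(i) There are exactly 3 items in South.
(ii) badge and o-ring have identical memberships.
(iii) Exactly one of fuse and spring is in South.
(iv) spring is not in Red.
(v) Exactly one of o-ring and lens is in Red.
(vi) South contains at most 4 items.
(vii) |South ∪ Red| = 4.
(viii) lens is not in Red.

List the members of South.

From (iv): spring ∉ Red.
From (viii): lens ∉ Red.
(v) (exactly one): o-ring ∈ Red.
(ii): badge matches o-ring: badge ∈ Red.
Suppose badge ∉ South: no assignment then satisfies all the clues, so badge ∈ South.

South = {badge, o-ring, spring}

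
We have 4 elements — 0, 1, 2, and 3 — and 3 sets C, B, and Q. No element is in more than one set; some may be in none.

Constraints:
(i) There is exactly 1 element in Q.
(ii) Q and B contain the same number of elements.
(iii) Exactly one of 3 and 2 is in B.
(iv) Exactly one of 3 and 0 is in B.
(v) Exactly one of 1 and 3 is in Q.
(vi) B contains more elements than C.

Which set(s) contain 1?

1: Q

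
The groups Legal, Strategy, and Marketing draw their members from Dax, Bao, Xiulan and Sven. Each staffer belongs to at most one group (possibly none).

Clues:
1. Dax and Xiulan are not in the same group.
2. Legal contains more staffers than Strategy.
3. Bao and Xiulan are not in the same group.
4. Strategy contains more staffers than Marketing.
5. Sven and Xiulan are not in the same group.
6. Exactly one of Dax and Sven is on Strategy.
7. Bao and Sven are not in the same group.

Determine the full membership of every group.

Legal = {Bao, Dax}; Strategy = {Sven}; Marketing = {}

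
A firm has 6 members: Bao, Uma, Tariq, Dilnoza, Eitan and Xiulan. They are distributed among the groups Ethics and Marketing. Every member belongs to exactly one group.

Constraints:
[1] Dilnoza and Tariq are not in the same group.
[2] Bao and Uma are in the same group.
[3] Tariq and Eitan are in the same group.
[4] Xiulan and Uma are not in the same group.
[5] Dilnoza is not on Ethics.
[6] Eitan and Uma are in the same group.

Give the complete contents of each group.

Ethics = {Bao, Eitan, Tariq, Uma}; Marketing = {Dilnoza, Xiulan}

From (5): Dilnoza ∉ Ethics.
Only one group left: Dilnoza ∈ Marketing.
(1): Tariq ∉ Marketing.
(3): Eitan matches Tariq: Eitan ∉ Marketing.
(6): Uma matches Eitan: Uma ∉ Marketing.
Only one group left: Uma ∈ Ethics.
Only one group left: Tariq ∈ Ethics.
Only one group left: Eitan ∈ Ethics.
(2): Bao matches Uma: Bao ∈ Ethics.
(4): Xiulan ∉ Ethics.
Only one group left: Xiulan ∈ Marketing.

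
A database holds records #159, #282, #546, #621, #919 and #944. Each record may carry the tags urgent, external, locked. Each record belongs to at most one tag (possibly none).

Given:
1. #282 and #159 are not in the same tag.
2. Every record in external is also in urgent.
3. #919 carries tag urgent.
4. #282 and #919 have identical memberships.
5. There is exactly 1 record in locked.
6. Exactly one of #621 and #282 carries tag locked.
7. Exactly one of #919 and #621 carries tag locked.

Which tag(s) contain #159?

#159: none

From (3): #919 ∈ urgent.
(4): #282 matches #919: #282 ∈ urgent.
(6) (exactly one): #621 ∈ locked.
(1): #159 ∉ urgent.
(2) contrapositive: #159 ∉ external.
(5): locked already has 1, so the rest are out.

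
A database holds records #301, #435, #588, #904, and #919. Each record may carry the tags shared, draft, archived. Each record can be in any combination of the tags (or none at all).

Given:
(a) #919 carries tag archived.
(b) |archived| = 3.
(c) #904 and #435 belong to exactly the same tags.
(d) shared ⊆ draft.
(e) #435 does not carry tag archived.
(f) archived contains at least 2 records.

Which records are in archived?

archived = {#301, #588, #919}

From (a): #919 ∈ archived.
From (e): #435 ∉ archived.
(c): #904 matches #435: #904 ∉ archived.
(b): only 3 candidates remain for archived, so all are in.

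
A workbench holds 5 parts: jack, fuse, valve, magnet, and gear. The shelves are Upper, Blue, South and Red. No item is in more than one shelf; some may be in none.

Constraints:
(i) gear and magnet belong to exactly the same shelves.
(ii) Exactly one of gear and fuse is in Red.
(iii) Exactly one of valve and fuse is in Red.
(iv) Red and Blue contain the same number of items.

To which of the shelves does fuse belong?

fuse: Red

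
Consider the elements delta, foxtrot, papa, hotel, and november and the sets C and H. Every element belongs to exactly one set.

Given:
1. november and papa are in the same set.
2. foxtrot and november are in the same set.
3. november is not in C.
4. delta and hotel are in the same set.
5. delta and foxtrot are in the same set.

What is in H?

H = {delta, foxtrot, hotel, november, papa}

From (3): november ∉ C.
(1): papa matches november: papa ∉ C.
(2): foxtrot matches november: foxtrot ∉ C.
(5): delta matches foxtrot: delta ∉ C.
Only one set left: delta ∈ H.
Only one set left: foxtrot ∈ H.
Only one set left: papa ∈ H.
Only one set left: november ∈ H.
(4): hotel matches delta: hotel ∉ C.
(4): hotel matches delta: hotel ∈ H.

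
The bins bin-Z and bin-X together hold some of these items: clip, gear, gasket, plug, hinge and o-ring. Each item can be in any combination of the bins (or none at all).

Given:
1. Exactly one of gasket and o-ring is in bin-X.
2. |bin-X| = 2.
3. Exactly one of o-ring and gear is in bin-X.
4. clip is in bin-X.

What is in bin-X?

bin-X = {clip, o-ring}

From (4): clip ∈ bin-X.
Suppose gear ∈ bin-X: no assignment then satisfies all the clues, so gear ∉ bin-X.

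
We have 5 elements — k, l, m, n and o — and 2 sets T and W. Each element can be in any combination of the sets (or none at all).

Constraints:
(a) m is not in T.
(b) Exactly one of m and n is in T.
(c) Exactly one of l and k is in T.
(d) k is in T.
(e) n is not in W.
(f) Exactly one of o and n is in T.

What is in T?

T = {k, n}

From (a): m ∉ T.
From (d): k ∈ T.
From (e): n ∉ W.
(b) (exactly one): n ∈ T.
(c) (exactly one): l ∉ T.
(f) (exactly one): o ∉ T.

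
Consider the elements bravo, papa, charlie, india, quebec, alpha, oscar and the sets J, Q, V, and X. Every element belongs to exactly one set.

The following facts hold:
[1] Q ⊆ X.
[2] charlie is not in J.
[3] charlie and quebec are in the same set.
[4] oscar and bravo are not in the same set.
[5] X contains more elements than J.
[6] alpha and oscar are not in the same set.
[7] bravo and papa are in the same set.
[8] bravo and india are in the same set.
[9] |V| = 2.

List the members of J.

J = {oscar}

From (2): charlie ∉ J.
(3): quebec matches charlie: quebec ∉ J.
Suppose bravo ∈ J: no assignment then satisfies all the clues, so bravo ∉ J.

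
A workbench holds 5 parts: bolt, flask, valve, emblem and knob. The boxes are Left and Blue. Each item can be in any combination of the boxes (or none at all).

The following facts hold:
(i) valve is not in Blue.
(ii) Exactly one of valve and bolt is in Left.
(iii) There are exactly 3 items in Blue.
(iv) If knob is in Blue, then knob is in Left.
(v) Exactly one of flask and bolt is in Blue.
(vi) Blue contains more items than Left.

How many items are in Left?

From (i): valve ∉ Blue.
Suppose flask ∈ Left: no assignment then satisfies all the clues, so flask ∉ Left.

2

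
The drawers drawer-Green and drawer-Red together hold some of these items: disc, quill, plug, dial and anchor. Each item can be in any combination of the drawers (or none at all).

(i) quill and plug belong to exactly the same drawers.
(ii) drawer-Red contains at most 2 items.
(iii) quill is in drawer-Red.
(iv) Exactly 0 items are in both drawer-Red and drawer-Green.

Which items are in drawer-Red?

drawer-Red = {plug, quill}

From (iii): quill ∈ drawer-Red.
(i): plug matches quill: plug ∈ drawer-Red.
(ii): drawer-Red already has 2, so the rest are out.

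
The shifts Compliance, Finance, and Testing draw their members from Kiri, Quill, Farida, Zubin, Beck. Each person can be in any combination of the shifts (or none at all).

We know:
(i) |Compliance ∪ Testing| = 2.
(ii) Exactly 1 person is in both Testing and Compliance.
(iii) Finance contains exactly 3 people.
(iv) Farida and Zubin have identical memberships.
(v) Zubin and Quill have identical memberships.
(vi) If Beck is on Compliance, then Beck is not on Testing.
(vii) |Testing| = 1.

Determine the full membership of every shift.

Compliance = {Beck, Kiri}; Finance = {Farida, Quill, Zubin}; Testing = {Kiri}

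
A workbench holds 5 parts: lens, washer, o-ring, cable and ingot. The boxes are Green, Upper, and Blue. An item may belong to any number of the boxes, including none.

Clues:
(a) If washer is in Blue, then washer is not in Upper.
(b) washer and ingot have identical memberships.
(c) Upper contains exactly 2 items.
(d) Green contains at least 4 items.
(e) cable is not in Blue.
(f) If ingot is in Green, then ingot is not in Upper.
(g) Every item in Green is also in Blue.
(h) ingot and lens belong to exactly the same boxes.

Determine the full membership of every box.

Green = {ingot, lens, o-ring, washer}; Upper = {cable, o-ring}; Blue = {ingot, lens, o-ring, washer}

From (e): cable ∉ Blue.
(g) contrapositive: cable ∉ Green.
(d): only 4 candidates remain for Green, so all are in.
(f): ingot ∉ Upper.
(g) with lens ∈ Green: lens ∈ Blue.
(g) with washer ∈ Green: washer ∈ Blue.
(g) with o-ring ∈ Green: o-ring ∈ Blue.
(g) with ingot ∈ Green: ingot ∈ Blue.
(h): lens matches ingot: lens ∉ Upper.
(a): washer ∉ Upper.
(c): only 2 candidates remain for Upper, so all are in.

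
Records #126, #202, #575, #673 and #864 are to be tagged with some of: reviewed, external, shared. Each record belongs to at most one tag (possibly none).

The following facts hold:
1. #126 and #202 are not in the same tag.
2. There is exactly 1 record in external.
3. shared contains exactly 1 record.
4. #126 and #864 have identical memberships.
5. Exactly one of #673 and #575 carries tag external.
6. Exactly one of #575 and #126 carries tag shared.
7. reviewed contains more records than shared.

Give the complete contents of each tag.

reviewed = {#126, #864}; external = {#673}; shared = {#575}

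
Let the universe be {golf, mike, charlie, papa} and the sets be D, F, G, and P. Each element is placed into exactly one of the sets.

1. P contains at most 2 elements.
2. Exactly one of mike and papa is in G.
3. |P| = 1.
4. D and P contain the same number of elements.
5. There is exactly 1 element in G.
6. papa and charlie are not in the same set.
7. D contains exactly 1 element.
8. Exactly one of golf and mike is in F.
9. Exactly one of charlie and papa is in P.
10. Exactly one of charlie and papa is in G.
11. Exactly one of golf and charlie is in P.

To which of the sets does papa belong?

papa: G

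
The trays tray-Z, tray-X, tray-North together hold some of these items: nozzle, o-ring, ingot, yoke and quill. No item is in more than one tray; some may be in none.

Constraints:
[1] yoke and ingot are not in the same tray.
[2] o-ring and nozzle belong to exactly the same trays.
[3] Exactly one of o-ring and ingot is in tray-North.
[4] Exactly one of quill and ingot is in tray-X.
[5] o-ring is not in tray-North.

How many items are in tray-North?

From (5): o-ring ∉ tray-North.
(2): nozzle matches o-ring: nozzle ∉ tray-North.
(3) (exactly one): ingot ∈ tray-North.
(4) (exactly one): quill ∈ tray-X.
(1): yoke ∉ tray-North.

1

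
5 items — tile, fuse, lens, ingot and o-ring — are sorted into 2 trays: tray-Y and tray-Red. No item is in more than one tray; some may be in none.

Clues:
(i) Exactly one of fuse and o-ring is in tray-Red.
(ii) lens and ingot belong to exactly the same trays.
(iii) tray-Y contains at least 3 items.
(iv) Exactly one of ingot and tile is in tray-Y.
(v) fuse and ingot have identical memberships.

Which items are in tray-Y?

tray-Y = {fuse, ingot, lens}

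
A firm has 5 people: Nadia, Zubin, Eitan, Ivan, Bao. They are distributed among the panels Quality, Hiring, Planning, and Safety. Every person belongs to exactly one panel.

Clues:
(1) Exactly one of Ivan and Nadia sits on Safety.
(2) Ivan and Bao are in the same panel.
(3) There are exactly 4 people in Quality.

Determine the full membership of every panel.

Quality = {Bao, Eitan, Ivan, Zubin}; Hiring = {}; Planning = {}; Safety = {Nadia}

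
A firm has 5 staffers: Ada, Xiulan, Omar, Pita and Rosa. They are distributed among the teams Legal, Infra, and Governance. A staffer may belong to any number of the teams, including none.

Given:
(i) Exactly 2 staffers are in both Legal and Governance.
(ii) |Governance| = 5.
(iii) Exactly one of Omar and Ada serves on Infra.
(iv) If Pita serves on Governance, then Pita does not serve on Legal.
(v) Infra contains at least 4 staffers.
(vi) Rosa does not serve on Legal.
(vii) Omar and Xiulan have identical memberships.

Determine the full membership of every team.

Legal = {Omar, Xiulan}; Infra = {Omar, Pita, Rosa, Xiulan}; Governance = {Ada, Omar, Pita, Rosa, Xiulan}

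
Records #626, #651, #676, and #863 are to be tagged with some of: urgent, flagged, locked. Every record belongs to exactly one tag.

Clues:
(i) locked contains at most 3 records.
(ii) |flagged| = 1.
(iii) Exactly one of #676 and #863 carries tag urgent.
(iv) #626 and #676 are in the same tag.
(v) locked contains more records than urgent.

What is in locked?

locked = {#626, #676}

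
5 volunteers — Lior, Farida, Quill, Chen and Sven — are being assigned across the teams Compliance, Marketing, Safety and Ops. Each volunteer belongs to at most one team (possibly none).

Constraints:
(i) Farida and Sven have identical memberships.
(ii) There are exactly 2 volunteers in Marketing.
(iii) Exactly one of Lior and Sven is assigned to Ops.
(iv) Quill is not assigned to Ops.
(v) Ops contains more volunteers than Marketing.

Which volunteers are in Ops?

Ops = {Chen, Farida, Sven}

From (iv): Quill ∉ Ops.
Suppose Lior ∈ Ops: no assignment then satisfies all the clues, so Lior ∉ Ops.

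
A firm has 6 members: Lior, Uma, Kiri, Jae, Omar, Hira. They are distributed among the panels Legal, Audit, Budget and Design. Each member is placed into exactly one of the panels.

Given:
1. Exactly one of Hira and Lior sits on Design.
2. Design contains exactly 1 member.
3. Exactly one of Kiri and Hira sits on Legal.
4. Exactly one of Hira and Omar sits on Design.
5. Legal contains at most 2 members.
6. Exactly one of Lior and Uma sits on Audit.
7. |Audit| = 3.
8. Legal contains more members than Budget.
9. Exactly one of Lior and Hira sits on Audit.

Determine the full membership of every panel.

Legal = {Kiri, Uma}; Audit = {Jae, Lior, Omar}; Budget = {}; Design = {Hira}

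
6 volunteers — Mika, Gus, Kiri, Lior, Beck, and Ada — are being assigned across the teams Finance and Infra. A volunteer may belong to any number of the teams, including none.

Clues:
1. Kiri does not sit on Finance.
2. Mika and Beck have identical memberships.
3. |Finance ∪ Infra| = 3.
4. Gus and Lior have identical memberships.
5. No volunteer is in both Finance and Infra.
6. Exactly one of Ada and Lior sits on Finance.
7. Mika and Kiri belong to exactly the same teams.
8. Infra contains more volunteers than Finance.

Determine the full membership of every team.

Finance = {Ada}; Infra = {Gus, Lior}

From (1): Kiri ∉ Finance.
(7): Mika matches Kiri: Mika ∉ Finance.
(2): Beck matches Mika: Beck ∉ Finance.
Suppose Mika ∈ Infra: no assignment then satisfies all the clues, so Mika ∉ Infra.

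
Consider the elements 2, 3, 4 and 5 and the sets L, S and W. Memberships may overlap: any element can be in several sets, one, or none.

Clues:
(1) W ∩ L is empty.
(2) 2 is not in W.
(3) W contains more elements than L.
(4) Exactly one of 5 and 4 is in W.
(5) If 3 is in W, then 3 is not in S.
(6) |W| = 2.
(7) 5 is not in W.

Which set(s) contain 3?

From (2): 2 ∉ W.
From (7): 5 ∉ W.
(4) (exactly one): 4 ∈ W.
(6): only 2 candidates remain for W, so all are in.
(1) (disjoint): 3 ∉ L.
(1) (disjoint): 4 ∉ L.
(5): 3 ∉ S.

3: W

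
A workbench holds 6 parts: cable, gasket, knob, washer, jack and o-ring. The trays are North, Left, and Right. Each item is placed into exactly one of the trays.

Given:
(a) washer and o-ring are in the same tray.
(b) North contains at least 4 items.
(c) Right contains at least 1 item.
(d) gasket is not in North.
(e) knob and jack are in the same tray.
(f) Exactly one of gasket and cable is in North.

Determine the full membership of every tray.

North = {cable, jack, knob, o-ring, washer}; Left = {}; Right = {gasket}

From (d): gasket ∉ North.
(f) (exactly one): cable ∈ North.
Suppose gasket ∈ Left: no assignment then satisfies all the clues, so gasket ∉ Left.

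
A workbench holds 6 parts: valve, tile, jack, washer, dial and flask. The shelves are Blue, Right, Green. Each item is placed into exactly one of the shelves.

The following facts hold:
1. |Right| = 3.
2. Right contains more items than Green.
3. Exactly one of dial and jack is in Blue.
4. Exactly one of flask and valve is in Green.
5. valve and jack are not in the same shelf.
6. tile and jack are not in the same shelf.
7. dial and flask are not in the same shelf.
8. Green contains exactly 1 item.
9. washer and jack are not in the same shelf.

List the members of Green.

Green = {valve}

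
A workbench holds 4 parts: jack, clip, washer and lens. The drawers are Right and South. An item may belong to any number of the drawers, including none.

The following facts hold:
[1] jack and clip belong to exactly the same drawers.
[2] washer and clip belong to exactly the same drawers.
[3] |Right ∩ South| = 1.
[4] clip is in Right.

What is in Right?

From (4): clip ∈ Right.
(1): jack matches clip: jack ∈ Right.
(2): washer matches clip: washer ∈ Right.
Suppose lens ∉ Right: no assignment then satisfies all the clues, so lens ∈ Right.

Right = {clip, jack, lens, washer}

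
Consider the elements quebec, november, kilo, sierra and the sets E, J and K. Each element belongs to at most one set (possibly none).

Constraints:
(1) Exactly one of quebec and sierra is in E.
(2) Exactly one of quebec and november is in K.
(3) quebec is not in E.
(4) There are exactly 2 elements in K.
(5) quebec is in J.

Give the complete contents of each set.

E = {sierra}; J = {quebec}; K = {kilo, november}

From (3): quebec ∉ E.
From (5): quebec ∈ J.
(1) (exactly one): sierra ∈ E.
(2) (exactly one): november ∈ K.
(4): only 2 candidates remain for K, so all are in.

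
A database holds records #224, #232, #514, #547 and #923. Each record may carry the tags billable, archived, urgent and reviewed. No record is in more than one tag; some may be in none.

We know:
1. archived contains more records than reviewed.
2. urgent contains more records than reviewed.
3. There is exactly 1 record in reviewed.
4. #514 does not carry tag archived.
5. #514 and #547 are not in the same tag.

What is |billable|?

0

From (4): #514 ∉ archived.
Suppose #224 ∈ billable: no assignment then satisfies all the clues, so #224 ∉ billable.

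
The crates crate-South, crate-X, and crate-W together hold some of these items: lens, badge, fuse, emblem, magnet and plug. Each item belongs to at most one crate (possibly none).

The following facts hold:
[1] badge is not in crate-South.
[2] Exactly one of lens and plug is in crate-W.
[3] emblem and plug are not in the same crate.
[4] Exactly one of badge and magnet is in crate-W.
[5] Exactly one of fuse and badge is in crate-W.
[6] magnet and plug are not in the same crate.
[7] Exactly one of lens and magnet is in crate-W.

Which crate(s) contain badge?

badge: crate-W

From (1): badge ∉ crate-South.
Suppose badge ∈ crate-X: no assignment then satisfies all the clues, so badge ∉ crate-X.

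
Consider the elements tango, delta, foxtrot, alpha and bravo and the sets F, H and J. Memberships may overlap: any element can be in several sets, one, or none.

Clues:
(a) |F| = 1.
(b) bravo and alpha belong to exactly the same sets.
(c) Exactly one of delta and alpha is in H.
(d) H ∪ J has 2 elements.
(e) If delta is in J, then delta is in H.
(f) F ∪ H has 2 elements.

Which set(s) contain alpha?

alpha: none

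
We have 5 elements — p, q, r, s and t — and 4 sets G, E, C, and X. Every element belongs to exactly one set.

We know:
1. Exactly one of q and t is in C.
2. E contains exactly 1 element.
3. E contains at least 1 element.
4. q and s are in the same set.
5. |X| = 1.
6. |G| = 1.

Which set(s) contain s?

s: C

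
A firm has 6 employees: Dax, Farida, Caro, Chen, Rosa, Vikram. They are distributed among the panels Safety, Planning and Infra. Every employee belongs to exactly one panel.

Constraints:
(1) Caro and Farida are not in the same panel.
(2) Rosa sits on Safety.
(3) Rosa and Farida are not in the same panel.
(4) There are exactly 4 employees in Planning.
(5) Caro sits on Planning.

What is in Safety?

Safety = {Rosa}

From (2): Rosa ∈ Safety.
From (5): Caro ∈ Planning.
(1): Farida ∉ Planning.
(3): Farida ∉ Safety.
(4): only 4 candidates remain for Planning, so all are in.
Only one panel left: Farida ∈ Infra.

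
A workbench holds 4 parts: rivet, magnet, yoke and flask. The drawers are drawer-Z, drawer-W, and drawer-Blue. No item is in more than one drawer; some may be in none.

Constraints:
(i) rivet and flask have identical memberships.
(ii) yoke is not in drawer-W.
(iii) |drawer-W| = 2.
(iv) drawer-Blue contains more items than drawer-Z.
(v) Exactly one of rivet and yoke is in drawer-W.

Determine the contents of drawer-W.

From (ii): yoke ∉ drawer-W.
(v) (exactly one): rivet ∈ drawer-W.
(i): flask matches rivet: flask ∉ drawer-Z.
(i): flask matches rivet: flask ∈ drawer-W.
(iii): drawer-W already has 2, so the rest are out.

drawer-W = {flask, rivet}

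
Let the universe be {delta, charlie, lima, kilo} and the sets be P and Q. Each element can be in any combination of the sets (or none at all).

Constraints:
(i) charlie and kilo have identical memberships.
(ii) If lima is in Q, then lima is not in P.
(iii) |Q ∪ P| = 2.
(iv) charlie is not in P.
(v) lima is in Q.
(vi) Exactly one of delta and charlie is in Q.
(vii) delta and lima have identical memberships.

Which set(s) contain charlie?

From (iv): charlie ∉ P.
From (v): lima ∈ Q.
(i): kilo matches charlie: kilo ∉ P.
(ii): lima ∉ P.
(vii): delta matches lima: delta ∉ P.
(vii): delta matches lima: delta ∈ Q.
(vi) (exactly one): charlie ∉ Q.
(i): kilo matches charlie: kilo ∉ Q.

charlie: none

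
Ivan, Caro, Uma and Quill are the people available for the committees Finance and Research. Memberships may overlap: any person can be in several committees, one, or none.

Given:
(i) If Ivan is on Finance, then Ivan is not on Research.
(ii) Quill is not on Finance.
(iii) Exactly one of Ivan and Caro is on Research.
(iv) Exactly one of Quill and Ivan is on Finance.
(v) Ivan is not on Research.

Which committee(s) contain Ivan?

From (ii): Quill ∉ Finance.
From (v): Ivan ∉ Research.
(iii) (exactly one): Caro ∈ Research.
(iv) (exactly one): Ivan ∈ Finance.

Ivan: Finance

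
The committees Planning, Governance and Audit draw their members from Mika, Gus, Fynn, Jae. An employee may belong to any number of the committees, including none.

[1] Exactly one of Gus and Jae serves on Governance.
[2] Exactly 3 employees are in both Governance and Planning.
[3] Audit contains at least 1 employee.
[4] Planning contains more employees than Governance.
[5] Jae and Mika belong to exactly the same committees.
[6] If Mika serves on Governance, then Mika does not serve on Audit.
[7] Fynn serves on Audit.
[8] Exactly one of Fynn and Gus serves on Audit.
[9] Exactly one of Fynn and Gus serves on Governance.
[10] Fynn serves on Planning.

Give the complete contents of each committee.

Planning = {Fynn, Gus, Jae, Mika}; Governance = {Fynn, Jae, Mika}; Audit = {Fynn}

From (7): Fynn ∈ Audit.
From (10): Fynn ∈ Planning.
(8) (exactly one): Gus ∉ Audit.
Suppose Mika ∉ Planning: no assignment then satisfies all the clues, so Mika ∈ Planning.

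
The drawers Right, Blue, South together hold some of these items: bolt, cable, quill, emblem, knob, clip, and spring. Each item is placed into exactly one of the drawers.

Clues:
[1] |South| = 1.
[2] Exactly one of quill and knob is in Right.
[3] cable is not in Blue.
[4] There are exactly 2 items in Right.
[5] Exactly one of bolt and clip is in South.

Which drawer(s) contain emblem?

emblem: Blue

From (3): cable ∉ Blue.
Suppose emblem ∈ Right: no assignment then satisfies all the clues, so emblem ∉ Right.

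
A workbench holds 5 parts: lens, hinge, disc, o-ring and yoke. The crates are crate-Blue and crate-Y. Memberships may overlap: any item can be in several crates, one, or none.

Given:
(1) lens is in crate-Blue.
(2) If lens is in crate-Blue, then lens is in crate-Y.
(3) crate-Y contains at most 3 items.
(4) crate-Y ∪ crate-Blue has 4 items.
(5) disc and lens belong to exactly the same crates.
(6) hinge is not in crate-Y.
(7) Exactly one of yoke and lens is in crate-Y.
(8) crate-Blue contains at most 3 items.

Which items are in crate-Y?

crate-Y = {disc, lens, o-ring}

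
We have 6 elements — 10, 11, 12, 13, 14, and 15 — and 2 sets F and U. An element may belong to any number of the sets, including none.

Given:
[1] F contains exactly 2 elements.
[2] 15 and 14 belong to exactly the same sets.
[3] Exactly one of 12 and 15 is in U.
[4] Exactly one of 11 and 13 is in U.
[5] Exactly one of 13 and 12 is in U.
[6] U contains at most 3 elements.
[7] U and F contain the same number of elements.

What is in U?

U = {11, 12}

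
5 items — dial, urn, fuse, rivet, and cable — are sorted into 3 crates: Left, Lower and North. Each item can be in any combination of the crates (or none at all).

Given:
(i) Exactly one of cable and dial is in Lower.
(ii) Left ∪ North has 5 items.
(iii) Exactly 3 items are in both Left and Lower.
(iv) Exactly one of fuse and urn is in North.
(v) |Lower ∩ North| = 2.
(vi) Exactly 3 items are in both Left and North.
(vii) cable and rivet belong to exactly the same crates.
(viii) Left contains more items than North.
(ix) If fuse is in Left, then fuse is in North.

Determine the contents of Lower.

Lower = {cable, rivet, urn}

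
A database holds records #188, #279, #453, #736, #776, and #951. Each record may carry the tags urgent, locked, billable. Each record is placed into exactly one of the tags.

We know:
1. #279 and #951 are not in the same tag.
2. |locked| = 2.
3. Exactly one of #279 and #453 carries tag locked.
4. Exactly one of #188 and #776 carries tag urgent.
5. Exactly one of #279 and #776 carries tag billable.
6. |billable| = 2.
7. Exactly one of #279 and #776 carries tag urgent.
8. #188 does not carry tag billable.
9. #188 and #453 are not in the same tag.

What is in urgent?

urgent = {#188, #279}

From (8): #188 ∉ billable.
Suppose #188 ∉ urgent: no assignment then satisfies all the clues, so #188 ∈ urgent.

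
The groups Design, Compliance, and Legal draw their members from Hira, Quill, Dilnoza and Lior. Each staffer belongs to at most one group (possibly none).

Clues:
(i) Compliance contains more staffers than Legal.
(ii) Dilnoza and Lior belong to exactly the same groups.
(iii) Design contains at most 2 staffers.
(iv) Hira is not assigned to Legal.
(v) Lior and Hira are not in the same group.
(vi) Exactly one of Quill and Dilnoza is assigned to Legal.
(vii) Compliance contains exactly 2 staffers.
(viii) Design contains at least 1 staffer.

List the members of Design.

Design = {Hira}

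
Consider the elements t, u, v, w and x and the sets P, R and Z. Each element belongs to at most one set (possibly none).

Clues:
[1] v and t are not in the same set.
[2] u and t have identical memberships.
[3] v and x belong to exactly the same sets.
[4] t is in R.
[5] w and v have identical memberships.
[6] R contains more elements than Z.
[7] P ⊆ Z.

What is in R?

R = {t, u}

From (4): t ∈ R.
(1): v ∉ R.
(2): u matches t: u ∉ P.
(2): u matches t: u ∈ R.
(3): x matches v: x ∉ R.
(5): w matches v: w ∉ R.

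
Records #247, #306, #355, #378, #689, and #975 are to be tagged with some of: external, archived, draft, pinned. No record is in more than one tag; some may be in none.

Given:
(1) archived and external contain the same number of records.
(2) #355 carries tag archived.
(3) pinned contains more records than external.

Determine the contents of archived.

archived = {#355}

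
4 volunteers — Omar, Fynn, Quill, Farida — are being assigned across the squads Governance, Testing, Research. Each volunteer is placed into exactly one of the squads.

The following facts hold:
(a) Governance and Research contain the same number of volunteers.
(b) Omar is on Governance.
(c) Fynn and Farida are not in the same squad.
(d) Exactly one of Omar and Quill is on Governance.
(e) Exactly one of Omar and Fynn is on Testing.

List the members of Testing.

Testing = {Fynn, Quill}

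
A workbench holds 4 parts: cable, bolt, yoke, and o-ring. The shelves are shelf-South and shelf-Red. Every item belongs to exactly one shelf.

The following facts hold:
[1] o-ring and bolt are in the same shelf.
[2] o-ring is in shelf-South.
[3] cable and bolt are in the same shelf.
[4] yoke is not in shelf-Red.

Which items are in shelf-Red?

From (2): o-ring ∈ shelf-South.
From (4): yoke ∉ shelf-Red.
(1): bolt matches o-ring: bolt ∈ shelf-South.
(3): cable matches bolt: cable ∈ shelf-South.
Only one shelf left: yoke ∈ shelf-South.

shelf-Red = {}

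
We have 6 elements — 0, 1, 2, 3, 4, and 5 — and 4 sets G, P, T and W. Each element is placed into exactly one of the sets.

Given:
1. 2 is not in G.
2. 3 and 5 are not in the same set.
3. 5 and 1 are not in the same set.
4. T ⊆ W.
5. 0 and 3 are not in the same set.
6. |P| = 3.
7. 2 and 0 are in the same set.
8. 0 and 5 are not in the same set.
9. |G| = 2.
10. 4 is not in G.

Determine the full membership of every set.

G = {1, 3}; P = {0, 2, 4}; T = {}; W = {5}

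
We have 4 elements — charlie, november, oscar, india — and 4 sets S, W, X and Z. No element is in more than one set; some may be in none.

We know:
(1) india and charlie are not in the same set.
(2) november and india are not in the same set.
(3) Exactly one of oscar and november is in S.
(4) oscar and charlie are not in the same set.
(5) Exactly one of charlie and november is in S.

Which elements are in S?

S = {november}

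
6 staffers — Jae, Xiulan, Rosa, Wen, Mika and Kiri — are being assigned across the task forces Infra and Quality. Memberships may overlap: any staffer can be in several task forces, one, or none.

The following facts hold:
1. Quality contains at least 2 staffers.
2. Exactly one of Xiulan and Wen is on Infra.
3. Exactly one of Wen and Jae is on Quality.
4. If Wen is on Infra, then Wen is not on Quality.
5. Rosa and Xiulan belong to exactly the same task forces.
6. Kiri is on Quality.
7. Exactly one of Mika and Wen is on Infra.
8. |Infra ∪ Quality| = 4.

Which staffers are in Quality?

From (6): Kiri ∈ Quality.
Suppose Jae ∉ Quality: no assignment then satisfies all the clues, so Jae ∈ Quality.

Quality = {Jae, Kiri, Mika}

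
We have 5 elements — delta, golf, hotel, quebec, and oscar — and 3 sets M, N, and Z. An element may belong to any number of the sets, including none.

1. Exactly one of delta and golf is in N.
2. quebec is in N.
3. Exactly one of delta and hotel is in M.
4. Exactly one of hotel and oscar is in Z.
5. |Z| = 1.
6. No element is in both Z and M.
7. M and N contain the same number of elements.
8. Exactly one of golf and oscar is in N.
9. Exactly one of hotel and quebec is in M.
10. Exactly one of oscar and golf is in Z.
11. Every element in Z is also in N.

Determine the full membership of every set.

M = {delta, golf, quebec}; N = {delta, oscar, quebec}; Z = {oscar}

From (2): quebec ∈ N.
Suppose delta ∉ M: no assignment then satisfies all the clues, so delta ∈ M.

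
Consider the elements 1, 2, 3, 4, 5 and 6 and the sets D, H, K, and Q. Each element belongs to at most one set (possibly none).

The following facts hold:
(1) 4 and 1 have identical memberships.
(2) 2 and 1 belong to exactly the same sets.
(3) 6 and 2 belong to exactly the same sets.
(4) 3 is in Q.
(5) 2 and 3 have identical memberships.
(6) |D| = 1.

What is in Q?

Q = {1, 2, 3, 4, 6}

From (4): 3 ∈ Q.
(5): 2 matches 3: 2 ∉ D.
(5): 2 matches 3: 2 ∉ H.
(5): 2 matches 3: 2 ∉ K.
(5): 2 matches 3: 2 ∈ Q.
(2): 1 matches 2: 1 ∉ D.
(2): 1 matches 2: 1 ∉ H.
(2): 1 matches 2: 1 ∉ K.
(2): 1 matches 2: 1 ∈ Q.
(3): 6 matches 2: 6 ∉ D.
(3): 6 matches 2: 6 ∉ H.
(6): only 1 candidates remain for D, so all are in.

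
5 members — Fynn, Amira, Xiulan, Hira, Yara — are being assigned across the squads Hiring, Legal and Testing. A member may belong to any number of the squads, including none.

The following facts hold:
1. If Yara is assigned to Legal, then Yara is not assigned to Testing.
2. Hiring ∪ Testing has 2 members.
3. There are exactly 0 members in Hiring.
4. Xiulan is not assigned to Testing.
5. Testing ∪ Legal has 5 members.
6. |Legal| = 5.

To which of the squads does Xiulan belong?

Xiulan: Legal

From (4): Xiulan ∉ Testing.
(3): Hiring already has 0, so the rest are out.
(6): only 5 candidates remain for Legal, so all are in.
(1): Yara ∉ Testing.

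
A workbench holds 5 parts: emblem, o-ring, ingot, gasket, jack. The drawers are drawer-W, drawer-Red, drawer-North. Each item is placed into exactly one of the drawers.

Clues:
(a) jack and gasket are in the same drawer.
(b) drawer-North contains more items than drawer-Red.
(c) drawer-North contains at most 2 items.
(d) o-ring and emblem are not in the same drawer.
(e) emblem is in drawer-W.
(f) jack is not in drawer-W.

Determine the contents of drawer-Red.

drawer-Red = {o-ring}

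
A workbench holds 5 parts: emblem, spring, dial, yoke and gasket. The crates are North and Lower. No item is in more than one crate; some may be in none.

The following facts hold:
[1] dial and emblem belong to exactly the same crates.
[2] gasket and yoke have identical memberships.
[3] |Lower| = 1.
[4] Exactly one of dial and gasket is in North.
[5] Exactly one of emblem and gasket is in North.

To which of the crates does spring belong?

spring: Lower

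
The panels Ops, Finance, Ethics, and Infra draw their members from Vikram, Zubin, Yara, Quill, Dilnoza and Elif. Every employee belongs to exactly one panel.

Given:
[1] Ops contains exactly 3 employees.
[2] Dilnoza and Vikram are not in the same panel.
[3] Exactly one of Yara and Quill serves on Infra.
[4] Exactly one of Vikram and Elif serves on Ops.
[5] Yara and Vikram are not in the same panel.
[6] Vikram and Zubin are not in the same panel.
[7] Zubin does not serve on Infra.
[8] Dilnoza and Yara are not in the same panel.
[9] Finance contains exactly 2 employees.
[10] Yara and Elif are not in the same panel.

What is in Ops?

Ops = {Dilnoza, Elif, Zubin}

From (7): Zubin ∉ Infra.
Suppose Vikram ∈ Ops: no assignment then satisfies all the clues, so Vikram ∉ Ops.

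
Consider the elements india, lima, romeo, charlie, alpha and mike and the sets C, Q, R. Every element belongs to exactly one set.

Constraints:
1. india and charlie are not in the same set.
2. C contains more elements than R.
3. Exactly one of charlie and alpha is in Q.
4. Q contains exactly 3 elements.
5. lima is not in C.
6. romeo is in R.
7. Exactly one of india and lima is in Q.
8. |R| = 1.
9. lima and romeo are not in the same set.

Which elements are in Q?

Q = {charlie, lima, mike}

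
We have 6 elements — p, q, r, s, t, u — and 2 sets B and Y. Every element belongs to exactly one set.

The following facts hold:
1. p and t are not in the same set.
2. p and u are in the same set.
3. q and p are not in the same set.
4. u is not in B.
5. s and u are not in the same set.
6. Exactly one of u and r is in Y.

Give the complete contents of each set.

From (4): u ∉ B.
(2): p matches u: p ∉ B.
Only one set left: p ∈ Y.
Only one set left: u ∈ Y.
(1): t ∉ Y.
(3): q ∉ Y.
(5): s ∉ Y.
(6) (exactly one): r ∉ Y.
Only one set left: q ∈ B.
Only one set left: r ∈ B.
Only one set left: s ∈ B.
Only one set left: t ∈ B.

B = {q, r, s, t}; Y = {p, u}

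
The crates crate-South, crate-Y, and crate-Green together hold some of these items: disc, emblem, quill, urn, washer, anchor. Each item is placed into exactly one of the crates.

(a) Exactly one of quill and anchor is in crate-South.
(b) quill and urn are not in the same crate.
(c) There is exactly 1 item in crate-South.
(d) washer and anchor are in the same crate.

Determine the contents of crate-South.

crate-South = {quill}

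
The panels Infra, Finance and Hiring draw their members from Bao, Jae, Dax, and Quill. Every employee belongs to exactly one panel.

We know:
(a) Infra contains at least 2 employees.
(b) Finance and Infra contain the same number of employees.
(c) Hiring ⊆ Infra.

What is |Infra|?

2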